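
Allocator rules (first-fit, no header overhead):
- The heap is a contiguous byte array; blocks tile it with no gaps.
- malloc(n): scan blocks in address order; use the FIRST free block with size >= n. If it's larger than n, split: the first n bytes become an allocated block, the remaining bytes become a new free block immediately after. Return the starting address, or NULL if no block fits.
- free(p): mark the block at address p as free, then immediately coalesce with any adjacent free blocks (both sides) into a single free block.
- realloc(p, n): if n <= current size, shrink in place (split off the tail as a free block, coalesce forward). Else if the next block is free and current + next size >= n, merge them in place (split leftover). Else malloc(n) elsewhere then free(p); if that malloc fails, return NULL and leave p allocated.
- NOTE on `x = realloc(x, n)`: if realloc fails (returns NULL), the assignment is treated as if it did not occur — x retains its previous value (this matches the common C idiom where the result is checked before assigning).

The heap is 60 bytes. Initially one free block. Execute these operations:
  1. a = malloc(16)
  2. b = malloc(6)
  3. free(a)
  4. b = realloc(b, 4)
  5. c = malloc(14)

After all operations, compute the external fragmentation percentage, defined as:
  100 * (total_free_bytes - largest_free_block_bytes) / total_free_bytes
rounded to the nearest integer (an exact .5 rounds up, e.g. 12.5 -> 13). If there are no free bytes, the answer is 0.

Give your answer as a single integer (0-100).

Op 1: a = malloc(16) -> a = 0; heap: [0-15 ALLOC][16-59 FREE]
Op 2: b = malloc(6) -> b = 16; heap: [0-15 ALLOC][16-21 ALLOC][22-59 FREE]
Op 3: free(a) -> (freed a); heap: [0-15 FREE][16-21 ALLOC][22-59 FREE]
Op 4: b = realloc(b, 4) -> b = 16; heap: [0-15 FREE][16-19 ALLOC][20-59 FREE]
Op 5: c = malloc(14) -> c = 0; heap: [0-13 ALLOC][14-15 FREE][16-19 ALLOC][20-59 FREE]
Free blocks: [2 40] total_free=42 largest=40 -> 100*(42-40)/42 = 200/42 ≈ 4.762 -> rounds to 5

Answer: 5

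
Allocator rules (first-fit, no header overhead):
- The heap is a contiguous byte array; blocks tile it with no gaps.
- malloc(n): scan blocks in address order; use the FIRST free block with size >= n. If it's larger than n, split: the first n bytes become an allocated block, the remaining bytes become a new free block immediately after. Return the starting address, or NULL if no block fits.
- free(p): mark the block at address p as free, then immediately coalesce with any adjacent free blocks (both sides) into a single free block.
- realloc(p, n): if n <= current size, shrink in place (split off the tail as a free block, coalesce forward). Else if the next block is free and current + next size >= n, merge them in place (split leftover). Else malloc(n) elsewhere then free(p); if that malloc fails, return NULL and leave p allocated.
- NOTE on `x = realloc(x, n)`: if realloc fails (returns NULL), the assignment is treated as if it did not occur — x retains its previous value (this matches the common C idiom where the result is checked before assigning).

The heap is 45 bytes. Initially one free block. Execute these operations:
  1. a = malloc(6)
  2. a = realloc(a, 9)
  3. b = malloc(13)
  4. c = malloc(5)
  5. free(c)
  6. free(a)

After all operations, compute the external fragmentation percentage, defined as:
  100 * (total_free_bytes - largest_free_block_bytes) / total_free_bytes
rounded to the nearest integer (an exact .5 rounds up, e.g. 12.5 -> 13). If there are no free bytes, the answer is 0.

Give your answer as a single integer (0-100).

Op 1: a = malloc(6) -> a = 0; heap: [0-5 ALLOC][6-44 FREE]
Op 2: a = realloc(a, 9) -> a = 0; heap: [0-8 ALLOC][9-44 FREE]
Op 3: b = malloc(13) -> b = 9; heap: [0-8 ALLOC][9-21 ALLOC][22-44 FREE]
Op 4: c = malloc(5) -> c = 22; heap: [0-8 ALLOC][9-21 ALLOC][22-26 ALLOC][27-44 FREE]
Op 5: free(c) -> (freed c); heap: [0-8 ALLOC][9-21 ALLOC][22-44 FREE]
Op 6: free(a) -> (freed a); heap: [0-8 FREE][9-21 ALLOC][22-44 FREE]
Free blocks: [9 23] total_free=32 largest=23 -> 100*(32-23)/32 = 900/32 = 28.125 -> rounds to 28

Answer: 28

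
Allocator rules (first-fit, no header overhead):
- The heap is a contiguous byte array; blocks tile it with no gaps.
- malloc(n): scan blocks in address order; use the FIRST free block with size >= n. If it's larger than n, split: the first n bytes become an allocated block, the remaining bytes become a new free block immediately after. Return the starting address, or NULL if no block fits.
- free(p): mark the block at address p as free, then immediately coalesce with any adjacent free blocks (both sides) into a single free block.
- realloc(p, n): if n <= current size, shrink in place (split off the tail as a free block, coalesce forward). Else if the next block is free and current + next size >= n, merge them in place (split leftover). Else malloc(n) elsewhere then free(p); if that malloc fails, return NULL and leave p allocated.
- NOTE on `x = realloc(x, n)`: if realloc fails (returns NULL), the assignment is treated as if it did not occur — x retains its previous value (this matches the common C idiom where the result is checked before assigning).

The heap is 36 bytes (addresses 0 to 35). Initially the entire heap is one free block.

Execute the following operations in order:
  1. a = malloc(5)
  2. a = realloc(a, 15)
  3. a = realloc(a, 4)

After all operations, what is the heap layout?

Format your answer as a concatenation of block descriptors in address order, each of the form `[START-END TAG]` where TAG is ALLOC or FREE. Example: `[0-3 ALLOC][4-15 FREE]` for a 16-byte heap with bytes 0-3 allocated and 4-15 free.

Op 1: a = malloc(5) -> a = 0; heap: [0-4 ALLOC][5-35 FREE]
Op 2: a = realloc(a, 15) -> a = 0; heap: [0-14 ALLOC][15-35 FREE]
Op 3: a = realloc(a, 4) -> a = 0; heap: [0-3 ALLOC][4-35 FREE]

Answer: [0-3 ALLOC][4-35 FREE]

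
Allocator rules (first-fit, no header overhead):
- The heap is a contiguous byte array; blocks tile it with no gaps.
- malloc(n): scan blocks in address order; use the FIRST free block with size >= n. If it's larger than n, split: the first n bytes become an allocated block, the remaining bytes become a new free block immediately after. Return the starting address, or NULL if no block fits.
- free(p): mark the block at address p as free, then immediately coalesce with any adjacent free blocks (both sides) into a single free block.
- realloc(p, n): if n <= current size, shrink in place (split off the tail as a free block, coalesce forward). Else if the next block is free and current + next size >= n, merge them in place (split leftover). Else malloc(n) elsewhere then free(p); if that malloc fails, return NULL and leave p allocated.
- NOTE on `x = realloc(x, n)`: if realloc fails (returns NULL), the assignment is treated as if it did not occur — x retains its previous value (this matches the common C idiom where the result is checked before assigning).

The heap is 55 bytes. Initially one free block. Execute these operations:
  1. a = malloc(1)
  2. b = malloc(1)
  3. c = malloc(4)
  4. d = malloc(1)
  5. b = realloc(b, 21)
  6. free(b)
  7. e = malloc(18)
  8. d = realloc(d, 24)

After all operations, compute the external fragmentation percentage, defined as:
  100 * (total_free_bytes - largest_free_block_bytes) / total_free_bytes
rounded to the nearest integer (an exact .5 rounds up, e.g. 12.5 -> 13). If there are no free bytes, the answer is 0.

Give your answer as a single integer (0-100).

Answer: 25

Derivation:
Op 1: a = malloc(1) -> a = 0; heap: [0-0 ALLOC][1-54 FREE]
Op 2: b = malloc(1) -> b = 1; heap: [0-0 ALLOC][1-1 ALLOC][2-54 FREE]
Op 3: c = malloc(4) -> c = 2; heap: [0-0 ALLOC][1-1 ALLOC][2-5 ALLOC][6-54 FREE]
Op 4: d = malloc(1) -> d = 6; heap: [0-0 ALLOC][1-1 ALLOC][2-5 ALLOC][6-6 ALLOC][7-54 FREE]
Op 5: b = realloc(b, 21) -> b = 7; heap: [0-0 ALLOC][1-1 FREE][2-5 ALLOC][6-6 ALLOC][7-27 ALLOC][28-54 FREE]
Op 6: free(b) -> (freed b); heap: [0-0 ALLOC][1-1 FREE][2-5 ALLOC][6-6 ALLOC][7-54 FREE]
Op 7: e = malloc(18) -> e = 7; heap: [0-0 ALLOC][1-1 FREE][2-5 ALLOC][6-6 ALLOC][7-24 ALLOC][25-54 FREE]
Op 8: d = realloc(d, 24) -> d = 25; heap: [0-0 ALLOC][1-1 FREE][2-5 ALLOC][6-6 FREE][7-24 ALLOC][25-48 ALLOC][49-54 FREE]
Free blocks: [1 1 6] total_free=8 largest=6 -> 100*(8-6)/8 = 200/8 = 25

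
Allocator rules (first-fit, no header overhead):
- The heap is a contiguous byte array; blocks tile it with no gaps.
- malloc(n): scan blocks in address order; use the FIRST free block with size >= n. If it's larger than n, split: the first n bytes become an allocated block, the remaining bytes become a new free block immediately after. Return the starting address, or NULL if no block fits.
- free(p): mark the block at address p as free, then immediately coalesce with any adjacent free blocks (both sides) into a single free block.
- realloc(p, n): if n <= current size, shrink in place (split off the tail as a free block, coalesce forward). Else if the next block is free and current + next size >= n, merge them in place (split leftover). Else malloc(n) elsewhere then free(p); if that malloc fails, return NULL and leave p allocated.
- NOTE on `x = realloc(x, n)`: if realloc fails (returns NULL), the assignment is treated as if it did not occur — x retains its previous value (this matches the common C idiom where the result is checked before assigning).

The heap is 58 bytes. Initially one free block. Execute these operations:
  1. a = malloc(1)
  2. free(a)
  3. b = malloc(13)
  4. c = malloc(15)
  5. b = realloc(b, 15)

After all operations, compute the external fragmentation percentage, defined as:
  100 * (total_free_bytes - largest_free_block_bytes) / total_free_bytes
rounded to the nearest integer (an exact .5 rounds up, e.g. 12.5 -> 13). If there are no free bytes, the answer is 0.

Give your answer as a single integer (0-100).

Answer: 46

Derivation:
Op 1: a = malloc(1) -> a = 0; heap: [0-0 ALLOC][1-57 FREE]
Op 2: free(a) -> (freed a); heap: [0-57 FREE]
Op 3: b = malloc(13) -> b = 0; heap: [0-12 ALLOC][13-57 FREE]
Op 4: c = malloc(15) -> c = 13; heap: [0-12 ALLOC][13-27 ALLOC][28-57 FREE]
Op 5: b = realloc(b, 15) -> b = 28; heap: [0-12 FREE][13-27 ALLOC][28-42 ALLOC][43-57 FREE]
Free blocks: [13 15] total_free=28 largest=15 -> 100*(28-15)/28 = 1300/28 ≈ 46.429 -> rounds to 46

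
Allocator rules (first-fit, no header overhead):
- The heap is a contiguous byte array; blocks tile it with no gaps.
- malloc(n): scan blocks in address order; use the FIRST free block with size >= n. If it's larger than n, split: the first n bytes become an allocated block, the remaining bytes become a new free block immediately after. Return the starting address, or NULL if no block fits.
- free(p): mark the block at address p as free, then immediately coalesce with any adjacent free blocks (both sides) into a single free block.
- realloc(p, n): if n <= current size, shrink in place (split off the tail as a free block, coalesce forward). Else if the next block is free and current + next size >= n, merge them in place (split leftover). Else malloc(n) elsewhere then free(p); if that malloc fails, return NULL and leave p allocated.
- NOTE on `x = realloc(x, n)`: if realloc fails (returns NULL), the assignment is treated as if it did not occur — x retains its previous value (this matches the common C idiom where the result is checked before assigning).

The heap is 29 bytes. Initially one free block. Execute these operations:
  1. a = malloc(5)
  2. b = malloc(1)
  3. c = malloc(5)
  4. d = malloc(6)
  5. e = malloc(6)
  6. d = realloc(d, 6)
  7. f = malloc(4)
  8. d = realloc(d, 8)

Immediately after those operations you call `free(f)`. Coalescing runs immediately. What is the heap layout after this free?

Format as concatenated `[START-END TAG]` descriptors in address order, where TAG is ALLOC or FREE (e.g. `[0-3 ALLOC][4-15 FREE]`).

Op 1: a = malloc(5) -> a = 0; heap: [0-4 ALLOC][5-28 FREE]
Op 2: b = malloc(1) -> b = 5; heap: [0-4 ALLOC][5-5 ALLOC][6-28 FREE]
Op 3: c = malloc(5) -> c = 6; heap: [0-4 ALLOC][5-5 ALLOC][6-10 ALLOC][11-28 FREE]
Op 4: d = malloc(6) -> d = 11; heap: [0-4 ALLOC][5-5 ALLOC][6-10 ALLOC][11-16 ALLOC][17-28 FREE]
Op 5: e = malloc(6) -> e = 17; heap: [0-4 ALLOC][5-5 ALLOC][6-10 ALLOC][11-16 ALLOC][17-22 ALLOC][23-28 FREE]
Op 6: d = realloc(d, 6) -> d = 11; heap: [0-4 ALLOC][5-5 ALLOC][6-10 ALLOC][11-16 ALLOC][17-22 ALLOC][23-28 FREE]
Op 7: f = malloc(4) -> f = 23; heap: [0-4 ALLOC][5-5 ALLOC][6-10 ALLOC][11-16 ALLOC][17-22 ALLOC][23-26 ALLOC][27-28 FREE]
Op 8: d = realloc(d, 8) -> NULL (d unchanged); heap: [0-4 ALLOC][5-5 ALLOC][6-10 ALLOC][11-16 ALLOC][17-22 ALLOC][23-26 ALLOC][27-28 FREE]
free(f): f = 23 -> block [23-26 ALLOC]; mark free, coalesce with adjacent free neighbors -> [0-4 ALLOC][5-5 ALLOC][6-10 ALLOC][11-16 ALLOC][17-22 ALLOC][23-28 FREE]

Answer: [0-4 ALLOC][5-5 ALLOC][6-10 ALLOC][11-16 ALLOC][17-22 ALLOC][23-28 FREE]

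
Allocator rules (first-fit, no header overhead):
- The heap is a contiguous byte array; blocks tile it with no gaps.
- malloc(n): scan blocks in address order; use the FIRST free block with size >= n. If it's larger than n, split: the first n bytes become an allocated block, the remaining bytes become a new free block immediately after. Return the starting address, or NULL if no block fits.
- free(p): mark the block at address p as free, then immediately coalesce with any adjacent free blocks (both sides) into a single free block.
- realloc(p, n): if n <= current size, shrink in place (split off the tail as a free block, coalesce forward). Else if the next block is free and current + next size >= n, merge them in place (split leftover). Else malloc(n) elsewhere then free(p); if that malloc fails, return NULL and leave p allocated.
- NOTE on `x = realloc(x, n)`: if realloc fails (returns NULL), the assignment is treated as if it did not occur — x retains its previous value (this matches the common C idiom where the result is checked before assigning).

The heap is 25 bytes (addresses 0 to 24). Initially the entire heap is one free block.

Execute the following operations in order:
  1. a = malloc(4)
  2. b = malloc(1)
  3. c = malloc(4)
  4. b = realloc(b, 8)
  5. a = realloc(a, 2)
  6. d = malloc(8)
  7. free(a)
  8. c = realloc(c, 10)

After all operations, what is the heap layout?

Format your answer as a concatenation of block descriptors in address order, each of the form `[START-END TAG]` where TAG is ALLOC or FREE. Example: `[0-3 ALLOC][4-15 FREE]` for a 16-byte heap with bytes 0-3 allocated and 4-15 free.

Answer: [0-4 FREE][5-8 ALLOC][9-16 ALLOC][17-24 ALLOC]

Derivation:
Op 1: a = malloc(4) -> a = 0; heap: [0-3 ALLOC][4-24 FREE]
Op 2: b = malloc(1) -> b = 4; heap: [0-3 ALLOC][4-4 ALLOC][5-24 FREE]
Op 3: c = malloc(4) -> c = 5; heap: [0-3 ALLOC][4-4 ALLOC][5-8 ALLOC][9-24 FREE]
Op 4: b = realloc(b, 8) -> b = 9; heap: [0-3 ALLOC][4-4 FREE][5-8 ALLOC][9-16 ALLOC][17-24 FREE]
Op 5: a = realloc(a, 2) -> a = 0; heap: [0-1 ALLOC][2-4 FREE][5-8 ALLOC][9-16 ALLOC][17-24 FREE]
Op 6: d = malloc(8) -> d = 17; heap: [0-1 ALLOC][2-4 FREE][5-8 ALLOC][9-16 ALLOC][17-24 ALLOC]
Op 7: free(a) -> (freed a); heap: [0-4 FREE][5-8 ALLOC][9-16 ALLOC][17-24 ALLOC]
Op 8: c = realloc(c, 10) -> NULL (c unchanged); heap: [0-4 FREE][5-8 ALLOC][9-16 ALLOC][17-24 ALLOC]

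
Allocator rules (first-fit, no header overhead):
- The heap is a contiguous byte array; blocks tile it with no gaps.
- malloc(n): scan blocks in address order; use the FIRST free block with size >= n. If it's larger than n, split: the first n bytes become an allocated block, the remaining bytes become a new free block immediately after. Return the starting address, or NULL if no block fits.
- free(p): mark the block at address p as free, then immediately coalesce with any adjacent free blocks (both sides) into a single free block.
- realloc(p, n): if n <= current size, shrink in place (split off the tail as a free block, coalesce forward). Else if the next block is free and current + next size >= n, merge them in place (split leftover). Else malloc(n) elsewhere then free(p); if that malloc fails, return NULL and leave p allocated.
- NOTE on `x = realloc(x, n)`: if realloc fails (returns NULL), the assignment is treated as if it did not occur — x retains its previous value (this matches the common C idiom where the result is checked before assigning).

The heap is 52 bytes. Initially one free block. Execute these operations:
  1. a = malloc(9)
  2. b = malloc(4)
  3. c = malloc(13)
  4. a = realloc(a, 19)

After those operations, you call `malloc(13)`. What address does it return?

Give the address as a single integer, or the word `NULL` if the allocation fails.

Op 1: a = malloc(9) -> a = 0; heap: [0-8 ALLOC][9-51 FREE]
Op 2: b = malloc(4) -> b = 9; heap: [0-8 ALLOC][9-12 ALLOC][13-51 FREE]
Op 3: c = malloc(13) -> c = 13; heap: [0-8 ALLOC][9-12 ALLOC][13-25 ALLOC][26-51 FREE]
Op 4: a = realloc(a, 19) -> a = 26; heap: [0-8 FREE][9-12 ALLOC][13-25 ALLOC][26-44 ALLOC][45-51 FREE]
malloc(13): first-fit scan over [0-8 FREE][9-12 ALLOC][13-25 ALLOC][26-44 ALLOC][45-51 FREE] -> NULL

Answer: NULL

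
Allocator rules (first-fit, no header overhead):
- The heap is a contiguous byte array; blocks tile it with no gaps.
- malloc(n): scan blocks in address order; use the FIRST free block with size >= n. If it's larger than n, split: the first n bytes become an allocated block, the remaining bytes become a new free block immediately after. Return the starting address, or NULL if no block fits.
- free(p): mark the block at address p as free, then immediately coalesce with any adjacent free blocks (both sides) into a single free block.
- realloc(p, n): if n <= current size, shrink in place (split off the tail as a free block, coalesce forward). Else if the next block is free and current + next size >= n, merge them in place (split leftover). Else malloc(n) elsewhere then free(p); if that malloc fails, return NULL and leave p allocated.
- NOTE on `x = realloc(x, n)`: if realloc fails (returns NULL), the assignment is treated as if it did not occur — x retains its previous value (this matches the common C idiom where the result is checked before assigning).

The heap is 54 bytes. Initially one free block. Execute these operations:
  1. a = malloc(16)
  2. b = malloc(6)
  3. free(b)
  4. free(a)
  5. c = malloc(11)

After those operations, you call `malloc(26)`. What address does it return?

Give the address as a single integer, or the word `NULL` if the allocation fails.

Op 1: a = malloc(16) -> a = 0; heap: [0-15 ALLOC][16-53 FREE]
Op 2: b = malloc(6) -> b = 16; heap: [0-15 ALLOC][16-21 ALLOC][22-53 FREE]
Op 3: free(b) -> (freed b); heap: [0-15 ALLOC][16-53 FREE]
Op 4: free(a) -> (freed a); heap: [0-53 FREE]
Op 5: c = malloc(11) -> c = 0; heap: [0-10 ALLOC][11-53 FREE]
malloc(26): first-fit scan over [0-10 ALLOC][11-53 FREE] -> 11

Answer: 11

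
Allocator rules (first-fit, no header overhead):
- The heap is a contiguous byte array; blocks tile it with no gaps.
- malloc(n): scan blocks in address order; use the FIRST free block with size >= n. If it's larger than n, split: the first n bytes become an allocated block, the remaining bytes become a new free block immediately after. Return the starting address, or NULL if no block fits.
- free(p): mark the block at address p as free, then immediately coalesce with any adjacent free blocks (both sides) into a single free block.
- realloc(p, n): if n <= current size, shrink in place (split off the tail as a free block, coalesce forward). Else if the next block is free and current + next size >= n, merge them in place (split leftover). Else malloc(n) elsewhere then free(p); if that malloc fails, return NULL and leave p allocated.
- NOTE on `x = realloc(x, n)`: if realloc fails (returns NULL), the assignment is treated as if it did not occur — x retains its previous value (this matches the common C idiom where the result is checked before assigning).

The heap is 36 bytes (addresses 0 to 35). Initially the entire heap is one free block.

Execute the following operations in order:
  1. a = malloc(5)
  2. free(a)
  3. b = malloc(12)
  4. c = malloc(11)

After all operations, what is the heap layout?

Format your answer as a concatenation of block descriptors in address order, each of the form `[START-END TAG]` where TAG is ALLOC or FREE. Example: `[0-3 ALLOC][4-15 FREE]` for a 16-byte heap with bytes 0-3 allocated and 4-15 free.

Answer: [0-11 ALLOC][12-22 ALLOC][23-35 FREE]

Derivation:
Op 1: a = malloc(5) -> a = 0; heap: [0-4 ALLOC][5-35 FREE]
Op 2: free(a) -> (freed a); heap: [0-35 FREE]
Op 3: b = malloc(12) -> b = 0; heap: [0-11 ALLOC][12-35 FREE]
Op 4: c = malloc(11) -> c = 12; heap: [0-11 ALLOC][12-22 ALLOC][23-35 FREE]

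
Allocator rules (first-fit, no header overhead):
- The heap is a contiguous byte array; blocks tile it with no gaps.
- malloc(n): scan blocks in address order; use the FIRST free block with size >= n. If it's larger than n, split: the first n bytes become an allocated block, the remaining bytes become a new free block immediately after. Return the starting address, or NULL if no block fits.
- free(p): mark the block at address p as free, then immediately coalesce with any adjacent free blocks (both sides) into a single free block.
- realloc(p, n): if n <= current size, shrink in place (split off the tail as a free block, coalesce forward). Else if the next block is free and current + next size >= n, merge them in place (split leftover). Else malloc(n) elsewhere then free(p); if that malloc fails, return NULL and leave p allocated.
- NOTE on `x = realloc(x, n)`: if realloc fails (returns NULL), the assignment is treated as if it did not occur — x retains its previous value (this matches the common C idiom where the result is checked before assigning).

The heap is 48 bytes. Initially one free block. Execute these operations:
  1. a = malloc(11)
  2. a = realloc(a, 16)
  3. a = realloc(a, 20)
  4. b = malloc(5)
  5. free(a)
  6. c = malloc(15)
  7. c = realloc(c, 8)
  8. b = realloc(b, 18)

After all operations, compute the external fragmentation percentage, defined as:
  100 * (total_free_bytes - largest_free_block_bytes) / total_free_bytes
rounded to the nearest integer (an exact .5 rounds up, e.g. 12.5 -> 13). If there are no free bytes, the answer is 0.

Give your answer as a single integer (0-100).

Answer: 45

Derivation:
Op 1: a = malloc(11) -> a = 0; heap: [0-10 ALLOC][11-47 FREE]
Op 2: a = realloc(a, 16) -> a = 0; heap: [0-15 ALLOC][16-47 FREE]
Op 3: a = realloc(a, 20) -> a = 0; heap: [0-19 ALLOC][20-47 FREE]
Op 4: b = malloc(5) -> b = 20; heap: [0-19 ALLOC][20-24 ALLOC][25-47 FREE]
Op 5: free(a) -> (freed a); heap: [0-19 FREE][20-24 ALLOC][25-47 FREE]
Op 6: c = malloc(15) -> c = 0; heap: [0-14 ALLOC][15-19 FREE][20-24 ALLOC][25-47 FREE]
Op 7: c = realloc(c, 8) -> c = 0; heap: [0-7 ALLOC][8-19 FREE][20-24 ALLOC][25-47 FREE]
Op 8: b = realloc(b, 18) -> b = 20; heap: [0-7 ALLOC][8-19 FREE][20-37 ALLOC][38-47 FREE]
Free blocks: [12 10] total_free=22 largest=12 -> 100*(22-12)/22 = 1000/22 ≈ 45.455 -> rounds to 45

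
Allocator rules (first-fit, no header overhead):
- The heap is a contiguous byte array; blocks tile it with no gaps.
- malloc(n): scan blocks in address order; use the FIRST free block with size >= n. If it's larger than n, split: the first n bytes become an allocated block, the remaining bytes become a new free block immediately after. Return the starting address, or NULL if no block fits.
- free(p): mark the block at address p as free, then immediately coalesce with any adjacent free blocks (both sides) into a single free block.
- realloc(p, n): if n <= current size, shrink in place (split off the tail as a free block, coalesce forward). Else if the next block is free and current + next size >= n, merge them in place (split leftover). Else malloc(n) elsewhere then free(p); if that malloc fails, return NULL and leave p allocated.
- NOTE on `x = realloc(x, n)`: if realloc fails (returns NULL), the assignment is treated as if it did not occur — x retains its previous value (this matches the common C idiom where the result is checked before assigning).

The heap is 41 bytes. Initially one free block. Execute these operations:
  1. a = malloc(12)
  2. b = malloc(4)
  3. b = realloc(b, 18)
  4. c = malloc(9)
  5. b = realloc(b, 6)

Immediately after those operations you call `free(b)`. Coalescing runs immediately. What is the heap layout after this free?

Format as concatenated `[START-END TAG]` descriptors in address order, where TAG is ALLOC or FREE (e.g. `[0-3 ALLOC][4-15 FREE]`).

Answer: [0-11 ALLOC][12-29 FREE][30-38 ALLOC][39-40 FREE]

Derivation:
Op 1: a = malloc(12) -> a = 0; heap: [0-11 ALLOC][12-40 FREE]
Op 2: b = malloc(4) -> b = 12; heap: [0-11 ALLOC][12-15 ALLOC][16-40 FREE]
Op 3: b = realloc(b, 18) -> b = 12; heap: [0-11 ALLOC][12-29 ALLOC][30-40 FREE]
Op 4: c = malloc(9) -> c = 30; heap: [0-11 ALLOC][12-29 ALLOC][30-38 ALLOC][39-40 FREE]
Op 5: b = realloc(b, 6) -> b = 12; heap: [0-11 ALLOC][12-17 ALLOC][18-29 FREE][30-38 ALLOC][39-40 FREE]
free(b): b = 12 -> block [12-17 ALLOC]; mark free, coalesce with adjacent free neighbors -> [0-11 ALLOC][12-29 FREE][30-38 ALLOC][39-40 FREE]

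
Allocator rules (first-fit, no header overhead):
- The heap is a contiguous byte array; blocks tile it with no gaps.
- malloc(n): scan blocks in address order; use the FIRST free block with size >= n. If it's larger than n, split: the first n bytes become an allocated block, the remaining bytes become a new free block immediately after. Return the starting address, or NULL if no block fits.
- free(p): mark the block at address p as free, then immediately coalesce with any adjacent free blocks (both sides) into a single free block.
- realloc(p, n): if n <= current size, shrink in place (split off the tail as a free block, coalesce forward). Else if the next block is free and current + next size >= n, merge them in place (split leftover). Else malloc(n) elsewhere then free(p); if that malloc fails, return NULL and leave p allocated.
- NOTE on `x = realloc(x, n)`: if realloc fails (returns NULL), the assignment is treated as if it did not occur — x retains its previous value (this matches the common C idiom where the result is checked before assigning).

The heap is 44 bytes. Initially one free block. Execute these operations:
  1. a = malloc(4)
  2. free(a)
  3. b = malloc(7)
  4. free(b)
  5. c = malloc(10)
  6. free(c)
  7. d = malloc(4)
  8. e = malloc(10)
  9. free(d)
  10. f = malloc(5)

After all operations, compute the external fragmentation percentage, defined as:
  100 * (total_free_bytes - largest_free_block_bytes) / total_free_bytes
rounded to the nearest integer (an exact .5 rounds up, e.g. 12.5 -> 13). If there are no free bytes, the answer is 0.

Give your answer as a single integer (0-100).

Op 1: a = malloc(4) -> a = 0; heap: [0-3 ALLOC][4-43 FREE]
Op 2: free(a) -> (freed a); heap: [0-43 FREE]
Op 3: b = malloc(7) -> b = 0; heap: [0-6 ALLOC][7-43 FREE]
Op 4: free(b) -> (freed b); heap: [0-43 FREE]
Op 5: c = malloc(10) -> c = 0; heap: [0-9 ALLOC][10-43 FREE]
Op 6: free(c) -> (freed c); heap: [0-43 FREE]
Op 7: d = malloc(4) -> d = 0; heap: [0-3 ALLOC][4-43 FREE]
Op 8: e = malloc(10) -> e = 4; heap: [0-3 ALLOC][4-13 ALLOC][14-43 FREE]
Op 9: free(d) -> (freed d); heap: [0-3 FREE][4-13 ALLOC][14-43 FREE]
Op 10: f = malloc(5) -> f = 14; heap: [0-3 FREE][4-13 ALLOC][14-18 ALLOC][19-43 FREE]
Free blocks: [4 25] total_free=29 largest=25 -> 100*(29-25)/29 = 400/29 ≈ 13.793 -> rounds to 14

Answer: 14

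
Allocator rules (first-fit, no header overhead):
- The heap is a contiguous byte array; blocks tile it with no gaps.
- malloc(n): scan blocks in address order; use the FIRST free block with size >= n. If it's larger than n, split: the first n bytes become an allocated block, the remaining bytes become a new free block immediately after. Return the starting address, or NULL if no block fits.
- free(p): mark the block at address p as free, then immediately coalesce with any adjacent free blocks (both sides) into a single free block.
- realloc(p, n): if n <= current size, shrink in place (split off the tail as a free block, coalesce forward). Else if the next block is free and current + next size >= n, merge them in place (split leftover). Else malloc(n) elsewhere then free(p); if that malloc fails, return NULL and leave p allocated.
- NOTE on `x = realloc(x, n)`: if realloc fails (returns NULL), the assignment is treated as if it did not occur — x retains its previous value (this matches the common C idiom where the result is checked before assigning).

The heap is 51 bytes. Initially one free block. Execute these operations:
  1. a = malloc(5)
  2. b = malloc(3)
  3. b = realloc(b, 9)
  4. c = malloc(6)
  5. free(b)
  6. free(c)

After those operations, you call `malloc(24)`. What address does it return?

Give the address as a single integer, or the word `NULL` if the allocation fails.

Op 1: a = malloc(5) -> a = 0; heap: [0-4 ALLOC][5-50 FREE]
Op 2: b = malloc(3) -> b = 5; heap: [0-4 ALLOC][5-7 ALLOC][8-50 FREE]
Op 3: b = realloc(b, 9) -> b = 5; heap: [0-4 ALLOC][5-13 ALLOC][14-50 FREE]
Op 4: c = malloc(6) -> c = 14; heap: [0-4 ALLOC][5-13 ALLOC][14-19 ALLOC][20-50 FREE]
Op 5: free(b) -> (freed b); heap: [0-4 ALLOC][5-13 FREE][14-19 ALLOC][20-50 FREE]
Op 6: free(c) -> (freed c); heap: [0-4 ALLOC][5-50 FREE]
malloc(24): first-fit scan over [0-4 ALLOC][5-50 FREE] -> 5

Answer: 5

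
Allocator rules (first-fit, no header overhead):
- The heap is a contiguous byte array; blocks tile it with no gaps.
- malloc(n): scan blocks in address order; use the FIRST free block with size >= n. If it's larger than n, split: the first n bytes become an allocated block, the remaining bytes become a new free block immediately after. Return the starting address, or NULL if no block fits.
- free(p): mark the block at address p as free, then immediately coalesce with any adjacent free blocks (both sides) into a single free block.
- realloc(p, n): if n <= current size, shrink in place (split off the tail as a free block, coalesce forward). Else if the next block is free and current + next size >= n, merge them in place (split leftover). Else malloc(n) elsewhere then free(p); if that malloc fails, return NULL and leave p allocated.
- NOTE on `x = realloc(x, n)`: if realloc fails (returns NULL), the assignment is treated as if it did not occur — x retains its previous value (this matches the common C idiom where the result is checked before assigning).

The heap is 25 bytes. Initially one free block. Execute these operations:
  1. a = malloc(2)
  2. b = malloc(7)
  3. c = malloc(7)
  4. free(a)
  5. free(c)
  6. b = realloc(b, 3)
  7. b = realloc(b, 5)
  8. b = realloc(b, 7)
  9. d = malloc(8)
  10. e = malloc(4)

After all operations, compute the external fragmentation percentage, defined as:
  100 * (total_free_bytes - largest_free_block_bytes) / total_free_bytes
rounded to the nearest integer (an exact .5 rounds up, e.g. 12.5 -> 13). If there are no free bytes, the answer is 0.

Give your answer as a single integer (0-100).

Answer: 33

Derivation:
Op 1: a = malloc(2) -> a = 0; heap: [0-1 ALLOC][2-24 FREE]
Op 2: b = malloc(7) -> b = 2; heap: [0-1 ALLOC][2-8 ALLOC][9-24 FREE]
Op 3: c = malloc(7) -> c = 9; heap: [0-1 ALLOC][2-8 ALLOC][9-15 ALLOC][16-24 FREE]
Op 4: free(a) -> (freed a); heap: [0-1 FREE][2-8 ALLOC][9-15 ALLOC][16-24 FREE]
Op 5: free(c) -> (freed c); heap: [0-1 FREE][2-8 ALLOC][9-24 FREE]
Op 6: b = realloc(b, 3) -> b = 2; heap: [0-1 FREE][2-4 ALLOC][5-24 FREE]
Op 7: b = realloc(b, 5) -> b = 2; heap: [0-1 FREE][2-6 ALLOC][7-24 FREE]
Op 8: b = realloc(b, 7) -> b = 2; heap: [0-1 FREE][2-8 ALLOC][9-24 FREE]
Op 9: d = malloc(8) -> d = 9; heap: [0-1 FREE][2-8 ALLOC][9-16 ALLOC][17-24 FREE]
Op 10: e = malloc(4) -> e = 17; heap: [0-1 FREE][2-8 ALLOC][9-16 ALLOC][17-20 ALLOC][21-24 FREE]
Free blocks: [2 4] total_free=6 largest=4 -> 100*(6-4)/6 = 200/6 ≈ 33.333 -> rounds to 33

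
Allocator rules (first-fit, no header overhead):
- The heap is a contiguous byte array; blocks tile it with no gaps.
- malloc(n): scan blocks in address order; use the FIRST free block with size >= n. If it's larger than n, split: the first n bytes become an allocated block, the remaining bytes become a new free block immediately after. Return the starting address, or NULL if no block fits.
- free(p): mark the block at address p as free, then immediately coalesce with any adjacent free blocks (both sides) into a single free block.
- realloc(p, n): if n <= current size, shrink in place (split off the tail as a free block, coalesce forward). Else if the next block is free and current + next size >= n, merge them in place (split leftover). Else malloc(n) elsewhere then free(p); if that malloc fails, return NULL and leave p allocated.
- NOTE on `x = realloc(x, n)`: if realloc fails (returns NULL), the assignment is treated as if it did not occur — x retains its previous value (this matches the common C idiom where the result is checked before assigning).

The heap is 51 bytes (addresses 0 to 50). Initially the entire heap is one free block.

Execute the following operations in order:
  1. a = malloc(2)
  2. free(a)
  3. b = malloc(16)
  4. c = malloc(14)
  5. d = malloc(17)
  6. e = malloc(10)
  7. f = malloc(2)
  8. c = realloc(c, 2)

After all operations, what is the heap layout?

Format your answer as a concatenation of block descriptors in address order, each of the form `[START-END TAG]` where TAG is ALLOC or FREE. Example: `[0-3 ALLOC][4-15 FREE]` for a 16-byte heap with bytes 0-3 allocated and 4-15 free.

Op 1: a = malloc(2) -> a = 0; heap: [0-1 ALLOC][2-50 FREE]
Op 2: free(a) -> (freed a); heap: [0-50 FREE]
Op 3: b = malloc(16) -> b = 0; heap: [0-15 ALLOC][16-50 FREE]
Op 4: c = malloc(14) -> c = 16; heap: [0-15 ALLOC][16-29 ALLOC][30-50 FREE]
Op 5: d = malloc(17) -> d = 30; heap: [0-15 ALLOC][16-29 ALLOC][30-46 ALLOC][47-50 FREE]
Op 6: e = malloc(10) -> e = NULL; heap: [0-15 ALLOC][16-29 ALLOC][30-46 ALLOC][47-50 FREE]
Op 7: f = malloc(2) -> f = 47; heap: [0-15 ALLOC][16-29 ALLOC][30-46 ALLOC][47-48 ALLOC][49-50 FREE]
Op 8: c = realloc(c, 2) -> c = 16; heap: [0-15 ALLOC][16-17 ALLOC][18-29 FREE][30-46 ALLOC][47-48 ALLOC][49-50 FREE]

Answer: [0-15 ALLOC][16-17 ALLOC][18-29 FREE][30-46 ALLOC][47-48 ALLOC][49-50 FREE]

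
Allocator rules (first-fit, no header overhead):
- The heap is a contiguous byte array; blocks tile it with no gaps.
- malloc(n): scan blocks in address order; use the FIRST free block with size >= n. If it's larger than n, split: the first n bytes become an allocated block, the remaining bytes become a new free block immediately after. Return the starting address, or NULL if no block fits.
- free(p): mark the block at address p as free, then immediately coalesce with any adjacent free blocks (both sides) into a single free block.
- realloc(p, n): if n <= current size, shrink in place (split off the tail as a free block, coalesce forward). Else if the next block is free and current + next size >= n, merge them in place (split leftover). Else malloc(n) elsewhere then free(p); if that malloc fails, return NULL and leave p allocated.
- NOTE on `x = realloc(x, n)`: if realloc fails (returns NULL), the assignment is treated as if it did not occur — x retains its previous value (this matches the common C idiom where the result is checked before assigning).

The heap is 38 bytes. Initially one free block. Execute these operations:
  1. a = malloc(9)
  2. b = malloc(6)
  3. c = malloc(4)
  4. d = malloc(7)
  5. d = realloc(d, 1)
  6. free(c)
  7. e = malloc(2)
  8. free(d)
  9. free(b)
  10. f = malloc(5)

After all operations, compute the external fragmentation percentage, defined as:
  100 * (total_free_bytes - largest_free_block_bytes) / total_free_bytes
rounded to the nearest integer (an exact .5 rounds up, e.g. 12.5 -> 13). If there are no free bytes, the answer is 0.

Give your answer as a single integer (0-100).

Op 1: a = malloc(9) -> a = 0; heap: [0-8 ALLOC][9-37 FREE]
Op 2: b = malloc(6) -> b = 9; heap: [0-8 ALLOC][9-14 ALLOC][15-37 FREE]
Op 3: c = malloc(4) -> c = 15; heap: [0-8 ALLOC][9-14 ALLOC][15-18 ALLOC][19-37 FREE]
Op 4: d = malloc(7) -> d = 19; heap: [0-8 ALLOC][9-14 ALLOC][15-18 ALLOC][19-25 ALLOC][26-37 FREE]
Op 5: d = realloc(d, 1) -> d = 19; heap: [0-8 ALLOC][9-14 ALLOC][15-18 ALLOC][19-19 ALLOC][20-37 FREE]
Op 6: free(c) -> (freed c); heap: [0-8 ALLOC][9-14 ALLOC][15-18 FREE][19-19 ALLOC][20-37 FREE]
Op 7: e = malloc(2) -> e = 15; heap: [0-8 ALLOC][9-14 ALLOC][15-16 ALLOC][17-18 FREE][19-19 ALLOC][20-37 FREE]
Op 8: free(d) -> (freed d); heap: [0-8 ALLOC][9-14 ALLOC][15-16 ALLOC][17-37 FREE]
Op 9: free(b) -> (freed b); heap: [0-8 ALLOC][9-14 FREE][15-16 ALLOC][17-37 FREE]
Op 10: f = malloc(5) -> f = 9; heap: [0-8 ALLOC][9-13 ALLOC][14-14 FREE][15-16 ALLOC][17-37 FREE]
Free blocks: [1 21] total_free=22 largest=21 -> 100*(22-21)/22 = 100/22 ≈ 4.545 -> rounds to 5

Answer: 5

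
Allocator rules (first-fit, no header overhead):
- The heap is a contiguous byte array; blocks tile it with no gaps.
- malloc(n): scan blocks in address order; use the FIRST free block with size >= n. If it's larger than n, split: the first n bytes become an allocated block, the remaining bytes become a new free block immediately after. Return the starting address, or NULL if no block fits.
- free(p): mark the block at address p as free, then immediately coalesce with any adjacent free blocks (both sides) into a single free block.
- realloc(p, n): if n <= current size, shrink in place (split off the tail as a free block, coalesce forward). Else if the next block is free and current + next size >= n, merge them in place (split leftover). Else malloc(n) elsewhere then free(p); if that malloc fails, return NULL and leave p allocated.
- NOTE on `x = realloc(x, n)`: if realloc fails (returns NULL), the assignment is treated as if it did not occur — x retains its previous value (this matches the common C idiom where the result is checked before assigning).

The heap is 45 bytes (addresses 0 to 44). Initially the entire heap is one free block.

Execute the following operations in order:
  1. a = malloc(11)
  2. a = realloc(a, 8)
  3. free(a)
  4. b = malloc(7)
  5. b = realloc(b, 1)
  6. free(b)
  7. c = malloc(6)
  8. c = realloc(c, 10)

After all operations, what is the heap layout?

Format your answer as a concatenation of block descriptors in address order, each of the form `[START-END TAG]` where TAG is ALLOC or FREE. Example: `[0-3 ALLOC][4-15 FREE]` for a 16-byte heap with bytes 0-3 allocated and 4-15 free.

Op 1: a = malloc(11) -> a = 0; heap: [0-10 ALLOC][11-44 FREE]
Op 2: a = realloc(a, 8) -> a = 0; heap: [0-7 ALLOC][8-44 FREE]
Op 3: free(a) -> (freed a); heap: [0-44 FREE]
Op 4: b = malloc(7) -> b = 0; heap: [0-6 ALLOC][7-44 FREE]
Op 5: b = realloc(b, 1) -> b = 0; heap: [0-0 ALLOC][1-44 FREE]
Op 6: free(b) -> (freed b); heap: [0-44 FREE]
Op 7: c = malloc(6) -> c = 0; heap: [0-5 ALLOC][6-44 FREE]
Op 8: c = realloc(c, 10) -> c = 0; heap: [0-9 ALLOC][10-44 FREE]

Answer: [0-9 ALLOC][10-44 FREE]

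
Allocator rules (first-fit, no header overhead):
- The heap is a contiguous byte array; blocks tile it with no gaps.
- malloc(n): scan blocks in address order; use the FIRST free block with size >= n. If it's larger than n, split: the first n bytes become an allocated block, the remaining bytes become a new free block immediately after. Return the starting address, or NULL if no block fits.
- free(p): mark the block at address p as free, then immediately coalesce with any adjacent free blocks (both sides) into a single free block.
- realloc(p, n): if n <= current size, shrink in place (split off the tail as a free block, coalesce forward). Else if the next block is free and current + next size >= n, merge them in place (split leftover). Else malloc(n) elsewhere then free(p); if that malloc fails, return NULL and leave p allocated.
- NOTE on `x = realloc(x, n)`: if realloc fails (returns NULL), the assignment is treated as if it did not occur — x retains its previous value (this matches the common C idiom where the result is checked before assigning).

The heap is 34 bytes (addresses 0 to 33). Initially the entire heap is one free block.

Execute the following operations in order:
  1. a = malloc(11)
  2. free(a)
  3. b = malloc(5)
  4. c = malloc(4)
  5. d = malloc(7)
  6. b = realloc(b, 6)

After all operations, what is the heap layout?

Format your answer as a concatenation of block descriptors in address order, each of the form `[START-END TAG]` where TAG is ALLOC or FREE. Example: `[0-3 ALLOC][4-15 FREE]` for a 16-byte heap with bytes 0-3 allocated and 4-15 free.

Answer: [0-4 FREE][5-8 ALLOC][9-15 ALLOC][16-21 ALLOC][22-33 FREE]

Derivation:
Op 1: a = malloc(11) -> a = 0; heap: [0-10 ALLOC][11-33 FREE]
Op 2: free(a) -> (freed a); heap: [0-33 FREE]
Op 3: b = malloc(5) -> b = 0; heap: [0-4 ALLOC][5-33 FREE]
Op 4: c = malloc(4) -> c = 5; heap: [0-4 ALLOC][5-8 ALLOC][9-33 FREE]
Op 5: d = malloc(7) -> d = 9; heap: [0-4 ALLOC][5-8 ALLOC][9-15 ALLOC][16-33 FREE]
Op 6: b = realloc(b, 6) -> b = 16; heap: [0-4 FREE][5-8 ALLOC][9-15 ALLOC][16-21 ALLOC][22-33 FREE]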